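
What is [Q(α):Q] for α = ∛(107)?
[Q(α):Q] = 3

The minimal polynomial of α is x^3 - 107, irreducible over Q since 107 is not a perfect cube (so x^3 - 107 has no rational root). Hence [Q(α):Q] = deg(m_α) = 3.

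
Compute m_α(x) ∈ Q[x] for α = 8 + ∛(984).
m_α(x) = x^3 - 24x^2 + 192x - 1496

Set β = α - 8 = ∛(984), so β^3 = 984. Then (α - 8)^3 - 984 = 0, i.e. α is a root of g(x) = (x - 8)^3 - 984 = x^3 - 24x^2 + 192x - 1496. Since g(x) = h(x - 8) where h(x) = x^3 - 984, and h is irreducible over Q (because 984 is not a perfect cube, so h has no rational root, and a monic cubic with no rational root is irreducible), g is also irreducible (irreducibility is preserved under the substitution x → x - 8). Hence m_α(x) = x^3 - 24x^2 + 192x - 1496.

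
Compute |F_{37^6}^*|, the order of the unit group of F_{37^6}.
|F_{37^6}^*| = 2565726408

F_{37^6} has 37^6 = 2565726409 elements; its multiplicative group consists of all nonzero elements, so |F_{37^6}^*| = 2565726409 - 1 = 2565726408. (It is cyclic since any finite subgroup of the multiplicative group of a field is cyclic.)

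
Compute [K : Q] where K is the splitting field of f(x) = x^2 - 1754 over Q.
[K : Q] = 2

f(x) = x^2 - 1754 factors as (x - √1754)(x + √1754). The splitting field is K = Q(√1754). Since 1754 is squarefree and > 1, it is not a perfect square, so x^2 - 1754 is irreducible over Q and [Q(√1754) : Q] = 2. Hence [K : Q] = 2.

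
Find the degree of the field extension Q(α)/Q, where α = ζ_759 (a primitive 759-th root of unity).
[Q(α):Q] = 440

The minimal polynomial of ζ_759 over Q is the 759-th cyclotomic polynomial Φ_759(x), which is irreducible over Q and has degree φ(759) = 440. Hence [Q(α):Q] = φ(759) = 440.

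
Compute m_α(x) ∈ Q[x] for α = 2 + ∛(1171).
m_α(x) = x^3 - 6x^2 + 12x - 1179

Set β = α - 2 = ∛(1171), so β^3 = 1171. Then (α - 2)^3 - 1171 = 0, i.e. α is a root of g(x) = (x - 2)^3 - 1171 = x^3 - 6x^2 + 12x - 1179. Since g(x) = h(x - 2) where h(x) = x^3 - 1171, and h is irreducible over Q (because 1171 is not a perfect cube, so h has no rational root, and a monic cubic with no rational root is irreducible), g is also irreducible (irreducibility is preserved under the substitution x → x - 2). Hence m_α(x) = x^3 - 6x^2 + 12x - 1179.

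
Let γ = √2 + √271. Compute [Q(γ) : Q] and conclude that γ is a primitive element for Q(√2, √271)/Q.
[Q(γ) : Q] = 4 (equivalently, Q(γ) = Q(√2, √271))

Obviously Q(γ) ⊆ Q(√2, √271), and [Q(√2, √271):Q] = 4 (since 2, 271 are distinct squarefree integers > 1 with 542 not a perfect square). To show equality we compute the minimal polynomial of γ. From γ = √2 + √271: γ^2 = 2 + 2√(542) + 271 = 273 + 2√(542), so γ^2 - 273 = 2√(542); squaring, (γ^2 - 273)^2 = 4·542, i.e. γ^4 - 546γ^2 + 74529 - 2168 = 0, i.e. γ^4 - 546γ^2 + 72361 = 0. So γ is a root of x^4 - 546x^2 + 72361. This polynomial is irreducible over Q: it has no rational root (each ±√2 ± √271 is irrational), and any factorization into two quadratics over Q would force √(542) ∈ Q (pairing opposite roots) or √2, √271 ∈ Q (other pairings), all impossible. Hence [Q(γ):Q] = 4 = [Q(√2, √271):Q], so Q(γ) = Q(√2, √271).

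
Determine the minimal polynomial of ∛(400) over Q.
m_α(x) = x^3 - 400

α satisfies α^3 = 400, so x^3 - 400 annihilates α. By the rational root test, a rational root p/q (in lowest terms) of x^3 - 400 would satisfy p^3 = 400 q^3, forcing q = 1 and p^3 = 400; but 400 is not a perfect cube, contradiction. A monic cubic over Q with no rational root is irreducible (any nontrivial factorization would include a linear factor). Hence x^3 - 400 is the minimal polynomial of α, and in particular [Q(α):Q] = 3.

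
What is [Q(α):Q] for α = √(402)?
[Q(α):Q] = 2

[Q(α):Q] equals the degree of the minimal polynomial of α. Here α^2 = 402 and x^2 - 402 is irreducible (d = 402 is squarefree, ≠ 1, hence not a square), so deg(m_α) = 2. Thus [Q(α):Q] = 2.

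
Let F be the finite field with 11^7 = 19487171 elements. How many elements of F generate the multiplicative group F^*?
There are φ(19487170) = 7613424 primitive elements

F_q^* is cyclic of order q - 1 = 19487170. A cyclic group of order m has exactly φ(m) generators. Here m = 19487170 = 2 · 5 · 43 · 45319, so the number of primitive elements is φ(19487170) = 7613424.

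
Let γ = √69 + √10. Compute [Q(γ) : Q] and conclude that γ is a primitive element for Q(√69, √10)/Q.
[Q(γ) : Q] = 4 (equivalently, Q(γ) = Q(√69, √10))

Obviously Q(γ) ⊆ Q(√69, √10), and [Q(√69, √10):Q] = 4 (since 69, 10 are distinct squarefree integers > 1 with 690 not a perfect square). To show equality we compute the minimal polynomial of γ. From γ = √69 + √10: γ^2 = 69 + 2√(690) + 10 = 79 + 2√(690), so γ^2 - 79 = 2√(690); squaring, (γ^2 - 79)^2 = 4·690, i.e. γ^4 - 158γ^2 + 6241 - 2760 = 0, i.e. γ^4 - 158γ^2 + 3481 = 0. So γ is a root of x^4 - 158x^2 + 3481. This polynomial is irreducible over Q: it has no rational root (each ±√69 ± √10 is irrational), and any factorization into two quadratics over Q would force √(690) ∈ Q (pairing opposite roots) or √69, √10 ∈ Q (other pairings), all impossible. Hence [Q(γ):Q] = 4 = [Q(√69, √10):Q], so Q(γ) = Q(√69, √10).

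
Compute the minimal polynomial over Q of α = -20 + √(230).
m_α(x) = x^2 + 40x + 170

From α + 20 = √(230), squaring gives (α + 20)^2 = 230, i.e. α^2 + 40α + 400 = 230, so α^2 + 40α + 170 = 0. The discriminant of x^2 + 40x + 170 is (40)^2 - 4·(170) = 1600 - 680 = 920, and 4·(230) is not a perfect square in Q since 230 is squarefree and ≠ 1. Hence x^2 + 40x + 170 is irreducible over Q and is the minimal polynomial of α.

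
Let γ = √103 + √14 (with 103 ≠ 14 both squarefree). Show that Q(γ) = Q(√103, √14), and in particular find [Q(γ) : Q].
[Q(γ) : Q] = 4 (equivalently, Q(γ) = Q(√103, √14))

Obviously Q(γ) ⊆ Q(√103, √14), and [Q(√103, √14):Q] = 4 (since 103, 14 are distinct squarefree integers > 1 with 1442 not a perfect square). To show equality we compute the minimal polynomial of γ. From γ = √103 + √14: γ^2 = 103 + 2√(1442) + 14 = 117 + 2√(1442), so γ^2 - 117 = 2√(1442); squaring, (γ^2 - 117)^2 = 4·1442, i.e. γ^4 - 234γ^2 + 13689 - 5768 = 0, i.e. γ^4 - 234γ^2 + 7921 = 0. So γ is a root of x^4 - 234x^2 + 7921. This polynomial is irreducible over Q: it has no rational root (each ±√103 ± √14 is irrational), and any factorization into two quadratics over Q would force √(1442) ∈ Q (pairing opposite roots) or √103, √14 ∈ Q (other pairings), all impossible. Hence [Q(γ):Q] = 4 = [Q(√103, √14):Q], so Q(γ) = Q(√103, √14).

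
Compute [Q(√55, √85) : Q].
[Q(√55, √85) : Q] = 4

[Q(√55):Q] = 2 (min poly x^2 - 55, irreducible since 55 is squarefree > 1). For the top step, suppose √85 ∈ Q(√55), say √85 = c + d√55 with c, d ∈ Q. Squaring: 85 = c^2 + 55d^2 + 2cd√55. Since √55 ∉ Q this forces 2cd = 0. If d = 0 then √85 = c ∈ Q, contradicting 85 squarefree > 1. If c = 0 then 85 = 55d^2, so 55·85 = (55d)^2 is a perfect square in Q — but 55·85 = 4675 is not a perfect square (since 55 and 85 are distinct squarefree integers). Contradiction. Hence √85 ∉ Q(√55), so x^2 - 85 stays irreducible over Q(√55) and [Q(√55, √85) : Q(√55)] = 2. By the tower law, [Q(√55, √85) : Q] = 2 · 2 = 4.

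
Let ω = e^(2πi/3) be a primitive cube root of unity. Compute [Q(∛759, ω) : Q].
[Q(∛759, ω) : Q] = 6

[Q(∛759):Q] = 3 (min poly x^3 - 759, irreducible since 759 is not a perfect cube). [Q(ω):Q] = 2 (min poly x^2 + x + 1). Since Q(∛759) ⊂ R and ω ∉ R, we have ω ∉ Q(∛759), so x^2 + x + 1 remains irreducible over Q(∛759) and [Q(∛759, ω) : Q(∛759)] = 2. By the tower law, [Q(∛759, ω) : Q] = 3 · 2 = 6. (In fact Q(∛759, ω) is the splitting field of x^3 - 759 over Q.)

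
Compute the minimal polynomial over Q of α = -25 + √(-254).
m_α(x) = x^2 + 50x + 879

From α + 25 = √(-254), squaring gives (α + 25)^2 = -254, i.e. α^2 + 50α + 625 = -254, so α^2 + 50α + 879 = 0. The discriminant of x^2 + 50x + 879 is (50)^2 - 4·(879) = 2500 - 3516 = -1016, and 4·(-254) is not a perfect square in Q since -254 is squarefree and ≠ 1. Hence x^2 + 50x + 879 is irreducible over Q and is the minimal polynomial of α.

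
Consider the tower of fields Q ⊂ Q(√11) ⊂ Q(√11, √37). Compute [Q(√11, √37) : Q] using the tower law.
[Q(√11, √37) : Q] = 4

[Q(√11):Q] = 2 (min poly x^2 - 11, irreducible since 11 is squarefree > 1). For the top step, suppose √37 ∈ Q(√11), say √37 = c + d√11 with c, d ∈ Q. Squaring: 37 = c^2 + 11d^2 + 2cd√11. Since √11 ∉ Q this forces 2cd = 0. If d = 0 then √37 = c ∈ Q, contradicting 37 squarefree > 1. If c = 0 then 37 = 11d^2, so 11·37 = (11d)^2 is a perfect square in Q — but 11·37 = 407 is not a perfect square (since 11 and 37 are distinct squarefree integers). Contradiction. Hence √37 ∉ Q(√11), so x^2 - 37 stays irreducible over Q(√11) and [Q(√11, √37) : Q(√11)] = 2. By the tower law, [Q(√11, √37) : Q] = 2 · 2 = 4.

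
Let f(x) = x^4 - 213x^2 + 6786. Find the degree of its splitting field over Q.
[K : Q] = 4

Solving the quadratic in x^2: x^2 = (213 ± √(213^2 - 4·6786))/2 = (213 ± √18225)/2 = (213 ± 135)/2, giving x^2 = 39 or x^2 = 174. So f(x) = (x^2 - 39)(x^2 - 174) and the roots of f are ±√39, ±√174. Hence the splitting field is K = Q(√39, √174). Since 39 and 174 are distinct squarefree integers > 1, their product 6786 is not a perfect square, so √174 ∉ Q(√39). By the tower law [K:Q] = [Q(√39,√174):Q(√39)] · [Q(√39):Q] = 2 · 2 = 4.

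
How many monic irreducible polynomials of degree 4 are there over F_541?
There are 21415468770 monic irreducible polynomials of degree 4 over F_541

Each element of F_{541^4} that lies in no proper subfield is a root of exactly one monic irreducible of degree 4 over F_541, and each such polynomial has 4 distinct roots in F_{541^4}. By Möbius inversion the count is N_541(4) = (1/4) Σ_{d|4} μ(4/d) · 541^d = (1/4)(μ(4)·541^1 + μ(2)·541^2 + μ(1)·541^4) = 85661875080/4 = 21415468770.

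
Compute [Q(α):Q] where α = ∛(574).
[Q(α):Q] = 3

The minimal polynomial of α is x^3 - 574, irreducible over Q since 574 is not a perfect cube (so x^3 - 574 has no rational root). Hence [Q(α):Q] = deg(m_α) = 3.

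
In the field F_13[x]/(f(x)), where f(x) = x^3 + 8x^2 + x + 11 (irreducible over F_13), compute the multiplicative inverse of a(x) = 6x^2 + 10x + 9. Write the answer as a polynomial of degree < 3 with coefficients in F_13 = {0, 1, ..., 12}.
a(x)^(-1) ≡ 4x^2 + 7x (mod f(x))

Since f is irreducible over F_13, F_13[x]/(f) is a field and a(x) ≠ 0 has an inverse. Apply the extended Euclidean algorithm to f(x) and a(x) in F_13[x]: f(x) = (11x + 9)·a(x) + (7x + 8);  a(x) = (12x + 10)·(7x + 8) + (7). The last nonzero remainder is the constant 7 = gcd(f, a) in F_13. Back-substituting through the division chain expresses 7 = s(x)·a(x) + t(x)·f(x) with s(x) ≡ 2x^2 + 10x (mod f), so (2x^2 + 10x)·a(x) ≡ 7 (mod f). Multiplying by 7^(-1) ≡ 2 in F_13 gives a(x)^(-1) ≡ 2·(2x^2 + 10x) ≡ 4x^2 + 7x (mod f). Check: (6x^2 + 10x + 9)·(4x^2 + 7x) = 11x^4 + 4x^3 + 2x^2 + 11x ≡ 1 (mod x^3 + 8x^2 + x + 11).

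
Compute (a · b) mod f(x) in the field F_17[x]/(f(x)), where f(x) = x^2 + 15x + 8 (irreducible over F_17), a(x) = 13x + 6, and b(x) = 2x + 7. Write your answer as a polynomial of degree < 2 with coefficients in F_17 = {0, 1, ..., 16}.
a · b ≡ 2x + 4 (mod f(x))

Multiply in F_17[x]: a(x)·b(x) = (13x + 6)·(2x + 7) = 9x^2 + x + 8. This has degree ≥ 2, so divide by f(x) over F_17: 9x^2 + x + 8 = (9)·(x^2 + 15x + 8) + (2x + 4). Hence a·b ≡ 2x + 4 (mod f). (F_17[x]/(f) is a field with 17^2 = 289 elements since f is irreducible of degree 2.)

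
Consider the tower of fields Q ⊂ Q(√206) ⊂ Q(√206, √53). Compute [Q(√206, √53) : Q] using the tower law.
[Q(√206, √53) : Q] = 4

[Q(√206):Q] = 2 (min poly x^2 - 206, irreducible since 206 is squarefree > 1). For the top step, suppose √53 ∈ Q(√206), say √53 = c + d√206 with c, d ∈ Q. Squaring: 53 = c^2 + 206d^2 + 2cd√206. Since √206 ∉ Q this forces 2cd = 0. If d = 0 then √53 = c ∈ Q, contradicting 53 squarefree > 1. If c = 0 then 53 = 206d^2, so 206·53 = (206d)^2 is a perfect square in Q — but 206·53 = 10918 is not a perfect square (since 206 and 53 are distinct squarefree integers). Contradiction. Hence √53 ∉ Q(√206), so x^2 - 53 stays irreducible over Q(√206) and [Q(√206, √53) : Q(√206)] = 2. By the tower law, [Q(√206, √53) : Q] = 2 · 2 = 4.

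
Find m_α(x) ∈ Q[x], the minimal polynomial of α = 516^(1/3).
m_α(x) = x^3 - 516

α satisfies α^3 = 516, so x^3 - 516 annihilates α. By the rational root test, a rational root p/q (in lowest terms) of x^3 - 516 would satisfy p^3 = 516 q^3, forcing q = 1 and p^3 = 516; but 516 is not a perfect cube, contradiction. A monic cubic over Q with no rational root is irreducible (any nontrivial factorization would include a linear factor). Hence x^3 - 516 is the minimal polynomial of α, and in particular [Q(α):Q] = 3.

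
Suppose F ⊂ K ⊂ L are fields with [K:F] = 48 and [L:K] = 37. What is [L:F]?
[L:F] = 1776

The tower law says that for any tower of field extensions F ⊂ K ⊂ L with finite degrees, [L:F] = [L:K] · [K:F]. Here this gives [L:F] = 37 · 48 = 1776.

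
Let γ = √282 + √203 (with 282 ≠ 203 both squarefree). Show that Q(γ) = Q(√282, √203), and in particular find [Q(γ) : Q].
[Q(γ) : Q] = 4 (equivalently, Q(γ) = Q(√282, √203))

Obviously Q(γ) ⊆ Q(√282, √203), and [Q(√282, √203):Q] = 4 (since 282, 203 are distinct squarefree integers > 1 with 57246 not a perfect square). To show equality we compute the minimal polynomial of γ. From γ = √282 + √203: γ^2 = 282 + 2√(57246) + 203 = 485 + 2√(57246), so γ^2 - 485 = 2√(57246); squaring, (γ^2 - 485)^2 = 4·57246, i.e. γ^4 - 970γ^2 + 235225 - 228984 = 0, i.e. γ^4 - 970γ^2 + 6241 = 0. So γ is a root of x^4 - 970x^2 + 6241. This polynomial is irreducible over Q: it has no rational root (each ±√282 ± √203 is irrational), and any factorization into two quadratics over Q would force √(57246) ∈ Q (pairing opposite roots) or √282, √203 ∈ Q (other pairings), all impossible. Hence [Q(γ):Q] = 4 = [Q(√282, √203):Q], so Q(γ) = Q(√282, √203).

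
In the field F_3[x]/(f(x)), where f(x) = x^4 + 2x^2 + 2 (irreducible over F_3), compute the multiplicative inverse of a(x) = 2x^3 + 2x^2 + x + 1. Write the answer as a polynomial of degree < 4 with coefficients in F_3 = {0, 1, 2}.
a(x)^(-1) ≡ 2x^3 + x^2 + 2x + 1 (mod f(x))

Since f is irreducible over F_3, F_3[x]/(f) is a field and a(x) ≠ 0 has an inverse. Apply the extended Euclidean algorithm to f(x) and a(x) in F_3[x]: f(x) = (2x + 1)·a(x) + (x^2 + 1);  a(x) = (2x + 2)·(x^2 + 1) + (2x + 2);  (x^2 + 1) = (2x + 1)·(2x + 2) + (2). The last nonzero remainder is the constant 2 = gcd(f, a) in F_3. Back-substituting through the division chain expresses 2 = s(x)·a(x) + t(x)·f(x) with s(x) ≡ x^3 + 2x^2 + x + 2 (mod f), so (x^3 + 2x^2 + x + 2)·a(x) ≡ 2 (mod f). Multiplying by 2^(-1) ≡ 2 in F_3 gives a(x)^(-1) ≡ 2·(x^3 + 2x^2 + x + 2) ≡ 2x^3 + x^2 + 2x + 1 (mod f). Check: (2x^3 + 2x^2 + x + 1)·(2x^3 + x^2 + 2x + 1) = x^6 + 2x^4 + 2x^2 + 1 ≡ 1 (mod x^4 + 2x^2 + 2).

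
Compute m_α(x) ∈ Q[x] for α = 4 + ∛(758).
m_α(x) = x^3 - 12x^2 + 48x - 822

Set β = α - 4 = ∛(758), so β^3 = 758. Then (α - 4)^3 - 758 = 0, i.e. α is a root of g(x) = (x - 4)^3 - 758 = x^3 - 12x^2 + 48x - 822. Since g(x) = h(x - 4) where h(x) = x^3 - 758, and h is irreducible over Q (because 758 is not a perfect cube, so h has no rational root, and a monic cubic with no rational root is irreducible), g is also irreducible (irreducibility is preserved under the substitution x → x - 4). Hence m_α(x) = x^3 - 12x^2 + 48x - 822.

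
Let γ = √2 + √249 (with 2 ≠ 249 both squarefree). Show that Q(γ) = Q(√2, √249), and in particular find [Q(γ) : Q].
[Q(γ) : Q] = 4 (equivalently, Q(γ) = Q(√2, √249))

Obviously Q(γ) ⊆ Q(√2, √249), and [Q(√2, √249):Q] = 4 (since 2, 249 are distinct squarefree integers > 1 with 498 not a perfect square). To show equality we compute the minimal polynomial of γ. From γ = √2 + √249: γ^2 = 2 + 2√(498) + 249 = 251 + 2√(498), so γ^2 - 251 = 2√(498); squaring, (γ^2 - 251)^2 = 4·498, i.e. γ^4 - 502γ^2 + 63001 - 1992 = 0, i.e. γ^4 - 502γ^2 + 61009 = 0. So γ is a root of x^4 - 502x^2 + 61009. This polynomial is irreducible over Q: it has no rational root (each ±√2 ± √249 is irrational), and any factorization into two quadratics over Q would force √(498) ∈ Q (pairing opposite roots) or √2, √249 ∈ Q (other pairings), all impossible. Hence [Q(γ):Q] = 4 = [Q(√2, √249):Q], so Q(γ) = Q(√2, √249).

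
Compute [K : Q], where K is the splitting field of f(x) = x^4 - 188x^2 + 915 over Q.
[K : Q] = 4

Solving the quadratic in x^2: x^2 = (188 ± √(188^2 - 4·915))/2 = (188 ± √31684)/2 = (188 ± 178)/2, giving x^2 = 183 or x^2 = 5. So f(x) = (x^2 - 183)(x^2 - 5) and the roots of f are ±√183, ±√5. Hence the splitting field is K = Q(√183, √5). Since 183 and 5 are distinct squarefree integers > 1, their product 915 is not a perfect square, so √5 ∉ Q(√183). By the tower law [K:Q] = [Q(√183,√5):Q(√183)] · [Q(√183):Q] = 2 · 2 = 4.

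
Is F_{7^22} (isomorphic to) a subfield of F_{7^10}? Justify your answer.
No: F_{7^22} is not a subfield of F_{7^10}

F_{p^m} embeds in F_{p^n} iff m | n. Here 22 ∤ 10 (since 10 = 0·22 + 10 with remainder 10 ≠ 0), so F_{7^22} is not a subfield of F_{7^10}. Equivalently: if it were, the tower law would give 22 = [F_{7^22}:F_7] dividing [F_{7^10}:F_7] = 10, contradiction.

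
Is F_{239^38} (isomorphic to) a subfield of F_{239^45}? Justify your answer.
No: F_{239^38} is not a subfield of F_{239^45}

F_{p^m} embeds in F_{p^n} iff m | n. Here 38 ∤ 45 (since 45 = 1·38 + 7 with remainder 7 ≠ 0), so F_{239^38} is not a subfield of F_{239^45}. Equivalently: if it were, the tower law would give 38 = [F_{239^38}:F_239] dividing [F_{239^45}:F_239] = 45, contradiction.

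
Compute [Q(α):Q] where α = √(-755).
[Q(α):Q] = 2

[Q(α):Q] equals the degree of the minimal polynomial of α. Here α^2 = -755 and x^2 + 755 is irreducible (d = -755 is squarefree, ≠ 1, hence not a square), so deg(m_α) = 2. Thus [Q(α):Q] = 2.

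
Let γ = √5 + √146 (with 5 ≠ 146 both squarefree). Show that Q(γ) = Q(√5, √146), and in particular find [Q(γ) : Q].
[Q(γ) : Q] = 4 (equivalently, Q(γ) = Q(√5, √146))

Obviously Q(γ) ⊆ Q(√5, √146), and [Q(√5, √146):Q] = 4 (since 5, 146 are distinct squarefree integers > 1 with 730 not a perfect square). To show equality we compute the minimal polynomial of γ. From γ = √5 + √146: γ^2 = 5 + 2√(730) + 146 = 151 + 2√(730), so γ^2 - 151 = 2√(730); squaring, (γ^2 - 151)^2 = 4·730, i.e. γ^4 - 302γ^2 + 22801 - 2920 = 0, i.e. γ^4 - 302γ^2 + 19881 = 0. So γ is a root of x^4 - 302x^2 + 19881. This polynomial is irreducible over Q: it has no rational root (each ±√5 ± √146 is irrational), and any factorization into two quadratics over Q would force √(730) ∈ Q (pairing opposite roots) or √5, √146 ∈ Q (other pairings), all impossible. Hence [Q(γ):Q] = 4 = [Q(√5, √146):Q], so Q(γ) = Q(√5, √146).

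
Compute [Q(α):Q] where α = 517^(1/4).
[Q(α):Q] = 4

α is a root of x^4 - 517. By Eisenstein's criterion at the prime p = 11 (which divides the constant term 517 but p^2 = 121 does not, since 517 is squarefree), x^4 - 517 is irreducible over Q. Hence [Q(α):Q] = 4.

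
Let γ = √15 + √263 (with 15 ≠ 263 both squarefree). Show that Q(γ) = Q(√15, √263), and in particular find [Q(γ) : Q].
[Q(γ) : Q] = 4 (equivalently, Q(γ) = Q(√15, √263))

Obviously Q(γ) ⊆ Q(√15, √263), and [Q(√15, √263):Q] = 4 (since 15, 263 are distinct squarefree integers > 1 with 3945 not a perfect square). To show equality we compute the minimal polynomial of γ. From γ = √15 + √263: γ^2 = 15 + 2√(3945) + 263 = 278 + 2√(3945), so γ^2 - 278 = 2√(3945); squaring, (γ^2 - 278)^2 = 4·3945, i.e. γ^4 - 556γ^2 + 77284 - 15780 = 0, i.e. γ^4 - 556γ^2 + 61504 = 0. So γ is a root of x^4 - 556x^2 + 61504. This polynomial is irreducible over Q: it has no rational root (each ±√15 ± √263 is irrational), and any factorization into two quadratics over Q would force √(3945) ∈ Q (pairing opposite roots) or √15, √263 ∈ Q (other pairings), all impossible. Hence [Q(γ):Q] = 4 = [Q(√15, √263):Q], so Q(γ) = Q(√15, √263).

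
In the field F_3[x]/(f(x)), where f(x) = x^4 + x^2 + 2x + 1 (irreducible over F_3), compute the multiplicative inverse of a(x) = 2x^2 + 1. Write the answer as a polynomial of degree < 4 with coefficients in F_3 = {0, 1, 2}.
a(x)^(-1) ≡ 2x^3 + x + 1 (mod f(x))

Since f is irreducible over F_3, F_3[x]/(f) is a field and a(x) ≠ 0 has an inverse. Apply the extended Euclidean algorithm to f(x) and a(x) in F_3[x]: f(x) = (2x^2 + 1)·a(x) + (2x);  a(x) = (x)·(2x) + (1). The last nonzero remainder is the constant 1 = gcd(f, a) in F_3. Back-substituting through the division chain expresses 1 = s(x)·a(x) + t(x)·f(x) with s(x) ≡ 2x^3 + x + 1 (mod f), so a(x)^(-1) ≡ s(x) = 2x^3 + x + 1 (mod f). Check: (2x^2 + 1)·(2x^3 + x + 1) = x^5 + x^3 + 2x^2 + x + 1 ≡ 1 (mod x^4 + x^2 + 2x + 1).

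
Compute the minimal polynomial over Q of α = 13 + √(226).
m_α(x) = x^2 - 26x - 57

From α - 13 = √(226), squaring gives (α - 13)^2 = 226, i.e. α^2 - 26α + 169 = 226, so α^2 - 26α - 57 = 0. The discriminant of x^2 - 26x - 57 is (-26)^2 - 4·(-57) = 676 + 228 = 904, and 4·(226) is not a perfect square in Q since 226 is squarefree and ≠ 1. Hence x^2 - 26x - 57 is irreducible over Q and is the minimal polynomial of α.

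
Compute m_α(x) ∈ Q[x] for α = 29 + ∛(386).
m_α(x) = x^3 - 87x^2 + 2523x - 24775

Set β = α - 29 = ∛(386), so β^3 = 386. Then (α - 29)^3 - 386 = 0, i.e. α is a root of g(x) = (x - 29)^3 - 386 = x^3 - 87x^2 + 2523x - 24775. Since g(x) = h(x - 29) where h(x) = x^3 - 386, and h is irreducible over Q (because 386 is not a perfect cube, so h has no rational root, and a monic cubic with no rational root is irreducible), g is also irreducible (irreducibility is preserved under the substitution x → x - 29). Hence m_α(x) = x^3 - 87x^2 + 2523x - 24775.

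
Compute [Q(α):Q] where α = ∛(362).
[Q(α):Q] = 3

The minimal polynomial of α is x^3 - 362, irreducible over Q since 362 is not a perfect cube (so x^3 - 362 has no rational root). Hence [Q(α):Q] = deg(m_α) = 3.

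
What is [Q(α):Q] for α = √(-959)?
[Q(α):Q] = 2

[Q(α):Q] equals the degree of the minimal polynomial of α. Here α^2 = -959 and x^2 + 959 is irreducible (d = -959 is squarefree, ≠ 1, hence not a square), so deg(m_α) = 2. Thus [Q(α):Q] = 2.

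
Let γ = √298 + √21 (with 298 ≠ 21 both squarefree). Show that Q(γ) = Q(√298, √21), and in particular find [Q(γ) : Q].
[Q(γ) : Q] = 4 (equivalently, Q(γ) = Q(√298, √21))

Obviously Q(γ) ⊆ Q(√298, √21), and [Q(√298, √21):Q] = 4 (since 298, 21 are distinct squarefree integers > 1 with 6258 not a perfect square). To show equality we compute the minimal polynomial of γ. From γ = √298 + √21: γ^2 = 298 + 2√(6258) + 21 = 319 + 2√(6258), so γ^2 - 319 = 2√(6258); squaring, (γ^2 - 319)^2 = 4·6258, i.e. γ^4 - 638γ^2 + 101761 - 25032 = 0, i.e. γ^4 - 638γ^2 + 76729 = 0. So γ is a root of x^4 - 638x^2 + 76729. This polynomial is irreducible over Q: it has no rational root (each ±√298 ± √21 is irrational), and any factorization into two quadratics over Q would force √(6258) ∈ Q (pairing opposite roots) or √298, √21 ∈ Q (other pairings), all impossible. Hence [Q(γ):Q] = 4 = [Q(√298, √21):Q], so Q(γ) = Q(√298, √21).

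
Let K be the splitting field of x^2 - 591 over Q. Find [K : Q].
[K : Q] = 2

f(x) = x^2 - 591 factors as (x - √591)(x + √591). The splitting field is K = Q(√591). Since 591 is squarefree and > 1, it is not a perfect square, so x^2 - 591 is irreducible over Q and [Q(√591) : Q] = 2. Hence [K : Q] = 2.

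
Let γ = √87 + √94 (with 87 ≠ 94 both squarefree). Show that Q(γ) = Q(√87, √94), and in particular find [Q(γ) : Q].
[Q(γ) : Q] = 4 (equivalently, Q(γ) = Q(√87, √94))

Obviously Q(γ) ⊆ Q(√87, √94), and [Q(√87, √94):Q] = 4 (since 87, 94 are distinct squarefree integers > 1 with 8178 not a perfect square). To show equality we compute the minimal polynomial of γ. From γ = √87 + √94: γ^2 = 87 + 2√(8178) + 94 = 181 + 2√(8178), so γ^2 - 181 = 2√(8178); squaring, (γ^2 - 181)^2 = 4·8178, i.e. γ^4 - 362γ^2 + 32761 - 32712 = 0, i.e. γ^4 - 362γ^2 + 49 = 0. So γ is a root of x^4 - 362x^2 + 49. This polynomial is irreducible over Q: it has no rational root (each ±√87 ± √94 is irrational), and any factorization into two quadratics over Q would force √(8178) ∈ Q (pairing opposite roots) or √87, √94 ∈ Q (other pairings), all impossible. Hence [Q(γ):Q] = 4 = [Q(√87, √94):Q], so Q(γ) = Q(√87, √94).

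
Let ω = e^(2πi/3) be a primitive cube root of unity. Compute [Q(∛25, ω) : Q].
[Q(∛25, ω) : Q] = 6

[Q(∛25):Q] = 3 (min poly x^3 - 25, irreducible since 25 is not a perfect cube). [Q(ω):Q] = 2 (min poly x^2 + x + 1). Since Q(∛25) ⊂ R and ω ∉ R, we have ω ∉ Q(∛25), so x^2 + x + 1 remains irreducible over Q(∛25) and [Q(∛25, ω) : Q(∛25)] = 2. By the tower law, [Q(∛25, ω) : Q] = 3 · 2 = 6. (In fact Q(∛25, ω) is the splitting field of x^3 - 25 over Q.)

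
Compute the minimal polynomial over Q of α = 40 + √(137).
m_α(x) = x^2 - 80x + 1463

From α - 40 = √(137), squaring gives (α - 40)^2 = 137, i.e. α^2 - 80α + 1600 = 137, so α^2 - 80α + 1463 = 0. The discriminant of x^2 - 80x + 1463 is (-80)^2 - 4·(1463) = 6400 - 5852 = 548, and 4·(137) is not a perfect square in Q since 137 is squarefree and ≠ 1. Hence x^2 - 80x + 1463 is irreducible over Q and is the minimal polynomial of α.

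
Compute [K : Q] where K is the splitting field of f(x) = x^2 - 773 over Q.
[K : Q] = 2

f(x) = x^2 - 773 factors as (x - √773)(x + √773). The splitting field is K = Q(√773). Since 773 is squarefree and > 1, it is not a perfect square, so x^2 - 773 is irreducible over Q and [Q(√773) : Q] = 2. Hence [K : Q] = 2.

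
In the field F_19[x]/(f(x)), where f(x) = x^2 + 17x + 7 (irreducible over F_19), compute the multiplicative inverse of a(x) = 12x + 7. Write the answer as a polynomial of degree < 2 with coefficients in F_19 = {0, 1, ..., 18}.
a(x)^(-1) ≡ 5x + 14 (mod f(x))

Since f is irreducible over F_19, F_19[x]/(f) is a field and a(x) ≠ 0 has an inverse. Apply the extended Euclidean algorithm to f(x) and a(x) in F_19[x]: f(x) = (8x + 11)·a(x) + (6). The last nonzero remainder is the constant 6 = gcd(f, a) in F_19. Back-substituting through the division chain expresses 6 = s(x)·a(x) + t(x)·f(x) with s(x) ≡ 11x + 8 (mod f), so (11x + 8)·a(x) ≡ 6 (mod f). Multiplying by 6^(-1) ≡ 16 in F_19 gives a(x)^(-1) ≡ 16·(11x + 8) ≡ 5x + 14 (mod f). Check: (12x + 7)·(5x + 14) = 3x^2 + 13x + 3 ≡ 1 (mod x^2 + 17x + 7).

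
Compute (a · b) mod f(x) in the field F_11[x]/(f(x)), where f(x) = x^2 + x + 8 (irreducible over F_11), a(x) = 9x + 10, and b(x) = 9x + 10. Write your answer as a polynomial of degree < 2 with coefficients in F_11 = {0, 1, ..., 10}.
a · b ≡ 2 (mod f(x))

Multiply in F_11[x]: a(x)·b(x) = (9x + 10)·(9x + 10) = 4x^2 + 4x + 1. This has degree ≥ 2, so divide by f(x) over F_11: 4x^2 + 4x + 1 = (4)·(x^2 + x + 8) + (2). Hence a·b ≡ 2 (mod f). (F_11[x]/(f) is a field with 11^2 = 121 elements since f is irreducible of degree 2.)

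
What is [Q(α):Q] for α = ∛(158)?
[Q(α):Q] = 3

The minimal polynomial of α is x^3 - 158, irreducible over Q since 158 is not a perfect cube (so x^3 - 158 has no rational root). Hence [Q(α):Q] = deg(m_α) = 3.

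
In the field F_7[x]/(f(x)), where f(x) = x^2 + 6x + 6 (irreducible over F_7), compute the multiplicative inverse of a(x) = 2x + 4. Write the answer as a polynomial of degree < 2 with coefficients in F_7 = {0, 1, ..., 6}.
a(x)^(-1) ≡ 2x + 1 (mod f(x))

Since f is irreducible over F_7, F_7[x]/(f) is a field and a(x) ≠ 0 has an inverse. Apply the extended Euclidean algorithm to f(x) and a(x) in F_7[x]: f(x) = (4x + 2)·a(x) + (5). The last nonzero remainder is the constant 5 = gcd(f, a) in F_7. Back-substituting through the division chain expresses 5 = s(x)·a(x) + t(x)·f(x) with s(x) ≡ 3x + 5 (mod f), so (3x + 5)·a(x) ≡ 5 (mod f). Multiplying by 5^(-1) ≡ 3 in F_7 gives a(x)^(-1) ≡ 3·(3x + 5) ≡ 2x + 1 (mod f). Check: (2x + 4)·(2x + 1) = 4x^2 + 3x + 4 ≡ 1 (mod x^2 + 6x + 6).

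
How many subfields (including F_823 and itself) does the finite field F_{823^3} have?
F_{823^3} has 2 subfields

The subfields of F_{p^n} are exactly the fields F_{p^d} for d | n (each is the fixed field of the unique index-d subgroup of Gal(F_{p^n}/F_p) ≅ Z/nZ). The divisors of n = 3 are {1, 3}, giving 2 subfields: F_{823^1}, F_{823^3}.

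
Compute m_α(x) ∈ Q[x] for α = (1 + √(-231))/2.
m_α(x) = x^2 - x + 58

From 2α - 1 = √(-231), squaring gives (2α - 1)^2 = -231, i.e. 4α^2 - 4α + 1 = -231, so α^2 - α + (1 + 231)/4 = 0. Since -231 ≡ 1 (mod 4), (1 + 231)/4 = 58 ∈ Z. The polynomial x^2 - x + 58 has discriminant 1 - 4·(58) = -231, which is not a perfect square in Q (d = -231 is squarefree and ≠ 1), so x^2 - x + 58 is irreducible over Q. It is the minimal polynomial of α.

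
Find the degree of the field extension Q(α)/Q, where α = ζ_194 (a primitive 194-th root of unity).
[Q(α):Q] = 96

The minimal polynomial of ζ_194 over Q is the 194-th cyclotomic polynomial Φ_194(x), which is irreducible over Q and has degree φ(194) = 96. Hence [Q(α):Q] = φ(194) = 96.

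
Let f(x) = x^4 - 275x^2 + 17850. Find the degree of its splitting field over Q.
[K : Q] = 4

Solving the quadratic in x^2: x^2 = (275 ± √(275^2 - 4·17850))/2 = (275 ± √4225)/2 = (275 ± 65)/2, giving x^2 = 170 or x^2 = 105. So f(x) = (x^2 - 170)(x^2 - 105) and the roots of f are ±√170, ±√105. Hence the splitting field is K = Q(√170, √105). Since 170 and 105 are distinct squarefree integers > 1, their product 17850 is not a perfect square, so √105 ∉ Q(√170). By the tower law [K:Q] = [Q(√170,√105):Q(√170)] · [Q(√170):Q] = 2 · 2 = 4.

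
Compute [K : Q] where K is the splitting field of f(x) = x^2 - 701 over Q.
[K : Q] = 2

f(x) = x^2 - 701 factors as (x - √701)(x + √701). The splitting field is K = Q(√701). Since 701 is squarefree and > 1, it is not a perfect square, so x^2 - 701 is irreducible over Q and [Q(√701) : Q] = 2. Hence [K : Q] = 2.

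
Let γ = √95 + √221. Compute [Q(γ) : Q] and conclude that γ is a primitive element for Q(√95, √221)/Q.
[Q(γ) : Q] = 4 (equivalently, Q(γ) = Q(√95, √221))

Obviously Q(γ) ⊆ Q(√95, √221), and [Q(√95, √221):Q] = 4 (since 95, 221 are distinct squarefree integers > 1 with 20995 not a perfect square). To show equality we compute the minimal polynomial of γ. From γ = √95 + √221: γ^2 = 95 + 2√(20995) + 221 = 316 + 2√(20995), so γ^2 - 316 = 2√(20995); squaring, (γ^2 - 316)^2 = 4·20995, i.e. γ^4 - 632γ^2 + 99856 - 83980 = 0, i.e. γ^4 - 632γ^2 + 15876 = 0. So γ is a root of x^4 - 632x^2 + 15876. This polynomial is irreducible over Q: it has no rational root (each ±√95 ± √221 is irrational), and any factorization into two quadratics over Q would force √(20995) ∈ Q (pairing opposite roots) or √95, √221 ∈ Q (other pairings), all impossible. Hence [Q(γ):Q] = 4 = [Q(√95, √221):Q], so Q(γ) = Q(√95, √221).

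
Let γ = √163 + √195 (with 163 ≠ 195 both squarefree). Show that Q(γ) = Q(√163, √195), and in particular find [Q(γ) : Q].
[Q(γ) : Q] = 4 (equivalently, Q(γ) = Q(√163, √195))

Obviously Q(γ) ⊆ Q(√163, √195), and [Q(√163, √195):Q] = 4 (since 163, 195 are distinct squarefree integers > 1 with 31785 not a perfect square). To show equality we compute the minimal polynomial of γ. From γ = √163 + √195: γ^2 = 163 + 2√(31785) + 195 = 358 + 2√(31785), so γ^2 - 358 = 2√(31785); squaring, (γ^2 - 358)^2 = 4·31785, i.e. γ^4 - 716γ^2 + 128164 - 127140 = 0, i.e. γ^4 - 716γ^2 + 1024 = 0. So γ is a root of x^4 - 716x^2 + 1024. This polynomial is irreducible over Q: it has no rational root (each ±√163 ± √195 is irrational), and any factorization into two quadratics over Q would force √(31785) ∈ Q (pairing opposite roots) or √163, √195 ∈ Q (other pairings), all impossible. Hence [Q(γ):Q] = 4 = [Q(√163, √195):Q], so Q(γ) = Q(√163, √195).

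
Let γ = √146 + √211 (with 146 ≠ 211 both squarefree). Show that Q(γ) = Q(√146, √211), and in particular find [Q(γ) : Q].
[Q(γ) : Q] = 4 (equivalently, Q(γ) = Q(√146, √211))

Obviously Q(γ) ⊆ Q(√146, √211), and [Q(√146, √211):Q] = 4 (since 146, 211 are distinct squarefree integers > 1 with 30806 not a perfect square). To show equality we compute the minimal polynomial of γ. From γ = √146 + √211: γ^2 = 146 + 2√(30806) + 211 = 357 + 2√(30806), so γ^2 - 357 = 2√(30806); squaring, (γ^2 - 357)^2 = 4·30806, i.e. γ^4 - 714γ^2 + 127449 - 123224 = 0, i.e. γ^4 - 714γ^2 + 4225 = 0. So γ is a root of x^4 - 714x^2 + 4225. This polynomial is irreducible over Q: it has no rational root (each ±√146 ± √211 is irrational), and any factorization into two quadratics over Q would force √(30806) ∈ Q (pairing opposite roots) or √146, √211 ∈ Q (other pairings), all impossible. Hence [Q(γ):Q] = 4 = [Q(√146, √211):Q], so Q(γ) = Q(√146, √211).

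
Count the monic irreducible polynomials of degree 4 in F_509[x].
There are 16780676370 monic irreducible polynomials of degree 4 over F_509

Each element of F_{509^4} that lies in no proper subfield is a root of exactly one monic irreducible of degree 4 over F_509, and each such polynomial has 4 distinct roots in F_{509^4}. By Möbius inversion the count is N_509(4) = (1/4) Σ_{d|4} μ(4/d) · 509^d = (1/4)(μ(4)·509^1 + μ(2)·509^2 + μ(1)·509^4) = 67122705480/4 = 16780676370.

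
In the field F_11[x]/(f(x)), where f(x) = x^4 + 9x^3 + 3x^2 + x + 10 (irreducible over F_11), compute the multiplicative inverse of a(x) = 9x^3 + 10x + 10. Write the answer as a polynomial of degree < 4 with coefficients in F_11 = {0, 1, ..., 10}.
a(x)^(-1) ≡ 6x^3 + 6x^2 + 2x + 8 (mod f(x))

Since f is irreducible over F_11, F_11[x]/(f) is a field and a(x) ≠ 0 has an inverse. Apply the extended Euclidean algorithm to f(x) and a(x) in F_11[x]: f(x) = (5x + 1)·a(x) + (8x^2 + 7x);  a(x) = (8x + 4)·(8x^2 + 7x) + (4x + 10);  (8x^2 + 7x) = (2x + 5)·(4x + 10) + (5). The last nonzero remainder is the constant 5 = gcd(f, a) in F_11. Back-substituting through the division chain expresses 5 = s(x)·a(x) + t(x)·f(x) with s(x) ≡ 8x^3 + 8x^2 + 10x + 7 (mod f), so (8x^3 + 8x^2 + 10x + 7)·a(x) ≡ 5 (mod f). Multiplying by 5^(-1) ≡ 9 in F_11 gives a(x)^(-1) ≡ 9·(8x^3 + 8x^2 + 10x + 7) ≡ 6x^3 + 6x^2 + 2x + 8 (mod f). Check: (9x^3 + 10x + 10)·(6x^3 + 6x^2 + 2x + 8) = 10x^6 + 10x^5 + x^4 + 5x^3 + 3x^2 + x + 3 ≡ 1 (mod x^4 + 9x^3 + 3x^2 + x + 10).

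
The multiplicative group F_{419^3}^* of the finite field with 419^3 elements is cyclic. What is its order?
|F_{419^3}^*| = 73560058

F_{419^3} has 419^3 = 73560059 elements; its multiplicative group consists of all nonzero elements, so |F_{419^3}^*| = 73560059 - 1 = 73560058. (It is cyclic since any finite subgroup of the multiplicative group of a field is cyclic.)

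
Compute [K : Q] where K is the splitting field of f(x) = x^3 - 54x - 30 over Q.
[K : Q] = 6

By the rational root test, any rational root of the monic integer polynomial f(x) = x^3 - 54x - 30 must be an integer dividing the constant term -30, i.e. one of ±{1, 2, 3, 5, 6, 10, 15, 30}. Evaluating: f(1) = -83, f(-1) = 23, f(2) = -130, f(-2) = 70, f(3) = -165, f(-3) = 105, f(5) = -175, f(-5) = 115, f(6) = -138, f(-6) = 78, f(10) = 430, f(-10) = -490, f(15) = 2535, f(-15) = -2595, f(30) = 25350, f(-30) = -25410; none is 0, so f has no rational root and is therefore irreducible over Q (a cubic with no linear factor over a field is irreducible). For an irreducible cubic, the Galois group is A_3 or S_3 according as the discriminant disc(f) = -4a^3 - 27b^2 = -4·(-54)^3 - 27·(-30)^2 = 605556 is or is not a square in Q. Here disc(f) = 605556 is not a perfect square in Q, so the Galois group of f over Q is not contained in A_3 and must be all of S_3. The splitting field has degree |S_3| = 6 over Q, so [K : Q] = 6.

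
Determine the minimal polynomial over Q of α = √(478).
m_α(x) = x^2 - 478

α satisfies α^2 - 478 = 0, so x^2 - 478 annihilates α. Since d = 478 is squarefree and ≠ 1, it is not a perfect square in Q, so x^2 - 478 has no rational root and is therefore irreducible over Q (a degree-2 polynomial over a field is irreducible iff it has no root). Hence m_α(x) = x^2 - 478.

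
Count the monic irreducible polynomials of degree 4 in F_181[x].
There are 268312590 monic irreducible polynomials of degree 4 over F_181

Each element of F_{181^4} that lies in no proper subfield is a root of exactly one monic irreducible of degree 4 over F_181, and each such polynomial has 4 distinct roots in F_{181^4}. By Möbius inversion the count is N_181(4) = (1/4) Σ_{d|4} μ(4/d) · 181^d = (1/4)(μ(4)·181^1 + μ(2)·181^2 + μ(1)·181^4) = 1073250360/4 = 268312590.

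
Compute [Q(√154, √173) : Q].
[Q(√154, √173) : Q] = 4

[Q(√154):Q] = 2 (min poly x^2 - 154, irreducible since 154 is squarefree > 1). For the top step, suppose √173 ∈ Q(√154), say √173 = c + d√154 with c, d ∈ Q. Squaring: 173 = c^2 + 154d^2 + 2cd√154. Since √154 ∉ Q this forces 2cd = 0. If d = 0 then √173 = c ∈ Q, contradicting 173 squarefree > 1. If c = 0 then 173 = 154d^2, so 154·173 = (154d)^2 is a perfect square in Q — but 154·173 = 26642 is not a perfect square (since 154 and 173 are distinct squarefree integers). Contradiction. Hence √173 ∉ Q(√154), so x^2 - 173 stays irreducible over Q(√154) and [Q(√154, √173) : Q(√154)] = 2. By the tower law, [Q(√154, √173) : Q] = 2 · 2 = 4.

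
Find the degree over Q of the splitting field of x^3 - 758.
[K : Q] = 6

The roots of x^3 - 758 are ∛758, ω∛758, ω^2∛758 where ω = e^(2πi/3) is a primitive cube root of unity, so K = Q(∛758, ω). Now [Q(∛758):Q] = 3 (since 758 is not a perfect cube, x^3 - 758 is irreducible) and [Q(ω):Q] = 2. Both 2 and 3 divide [K:Q], and [K:Q] ≤ 3·2 = 6, so [K:Q] = 6. (Equivalently: Q(∛758) ⊂ R but ω ∉ R, so [K : Q(∛758)] = 2.)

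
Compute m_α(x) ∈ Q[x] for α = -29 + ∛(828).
m_α(x) = x^3 + 87x^2 + 2523x + 23561

Set β = α + 29 = ∛(828), so β^3 = 828. Then (α + 29)^3 - 828 = 0, i.e. α is a root of g(x) = (x + 29)^3 - 828 = x^3 + 87x^2 + 2523x + 23561. Since g(x) = h(x + 29) where h(x) = x^3 - 828, and h is irreducible over Q (because 828 is not a perfect cube, so h has no rational root, and a monic cubic with no rational root is irreducible), g is also irreducible (irreducibility is preserved under the substitution x → x + 29). Hence m_α(x) = x^3 + 87x^2 + 2523x + 23561.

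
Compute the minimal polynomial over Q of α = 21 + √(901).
m_α(x) = x^2 - 42x - 460

From α - 21 = √(901), squaring gives (α - 21)^2 = 901, i.e. α^2 - 42α + 441 = 901, so α^2 - 42α - 460 = 0. The discriminant of x^2 - 42x - 460 is (-42)^2 - 4·(-460) = 1764 + 1840 = 3604, and 4·(901) is not a perfect square in Q since 901 is squarefree and ≠ 1. Hence x^2 - 42x - 460 is irreducible over Q and is the minimal polynomial of α.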